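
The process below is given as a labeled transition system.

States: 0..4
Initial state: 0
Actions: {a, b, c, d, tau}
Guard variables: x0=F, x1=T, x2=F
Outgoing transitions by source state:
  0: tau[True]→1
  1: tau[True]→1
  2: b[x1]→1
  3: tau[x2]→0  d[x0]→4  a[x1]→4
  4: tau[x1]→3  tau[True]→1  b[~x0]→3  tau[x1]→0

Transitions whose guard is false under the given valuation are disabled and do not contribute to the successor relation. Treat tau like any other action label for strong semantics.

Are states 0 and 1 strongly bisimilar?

Answer: BISIMILAR

Working:
Compute ~ classes (split until stable):
  π0 = {{0,1,2,3,4}}
  π1 = {{0,1},{2},{3},{4}}
4 equivalence class(es) (converged in 2)
[0]={0,1}  [1]={0,1}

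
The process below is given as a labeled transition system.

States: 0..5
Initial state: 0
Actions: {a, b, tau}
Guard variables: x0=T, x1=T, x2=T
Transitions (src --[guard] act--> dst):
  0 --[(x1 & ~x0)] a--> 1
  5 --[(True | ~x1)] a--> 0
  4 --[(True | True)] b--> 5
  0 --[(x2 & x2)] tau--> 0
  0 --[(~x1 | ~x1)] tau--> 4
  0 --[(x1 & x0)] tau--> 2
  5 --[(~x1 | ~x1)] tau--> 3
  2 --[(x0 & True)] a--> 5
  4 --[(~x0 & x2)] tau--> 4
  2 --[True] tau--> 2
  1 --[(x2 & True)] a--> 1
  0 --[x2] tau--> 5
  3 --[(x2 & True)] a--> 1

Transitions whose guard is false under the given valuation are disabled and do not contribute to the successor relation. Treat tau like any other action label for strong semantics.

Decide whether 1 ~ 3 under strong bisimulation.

Compute ~ classes (split until stable):
  round 0: {{0,1,2,3,4,5}}
  round 1: {{0},{1,3,5},{2},{4}}
  round 2: {{0},{1,3},{2},{4},{5}}
5 equivalence class(es) (converged in 3)
[1]={1,3}  [3]={1,3}

Answer: BISIMILAR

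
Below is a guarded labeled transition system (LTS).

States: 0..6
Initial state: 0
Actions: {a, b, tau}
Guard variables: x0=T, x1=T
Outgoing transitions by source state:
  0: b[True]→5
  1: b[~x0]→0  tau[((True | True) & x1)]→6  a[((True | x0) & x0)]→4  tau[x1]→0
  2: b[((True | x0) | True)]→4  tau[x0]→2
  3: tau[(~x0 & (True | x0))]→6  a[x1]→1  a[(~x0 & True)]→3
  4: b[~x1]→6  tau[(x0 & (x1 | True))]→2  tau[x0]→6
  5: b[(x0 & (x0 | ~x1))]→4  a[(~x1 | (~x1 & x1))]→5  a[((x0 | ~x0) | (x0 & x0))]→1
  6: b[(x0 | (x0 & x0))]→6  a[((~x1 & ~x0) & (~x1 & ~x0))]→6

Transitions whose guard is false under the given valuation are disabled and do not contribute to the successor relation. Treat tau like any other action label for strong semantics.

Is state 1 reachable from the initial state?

After dropping false guards: 12 live edges.
depth 0: {0}
depth 1: {5}  total {0,5}
depth 2: {1,4}  total {0,1,4,5}
depth 3: {2,6}  total {0,1,2,4,5,6}
R = {0,1,2,4,5,6}
witness 1: b·a

Answer: REACHABLE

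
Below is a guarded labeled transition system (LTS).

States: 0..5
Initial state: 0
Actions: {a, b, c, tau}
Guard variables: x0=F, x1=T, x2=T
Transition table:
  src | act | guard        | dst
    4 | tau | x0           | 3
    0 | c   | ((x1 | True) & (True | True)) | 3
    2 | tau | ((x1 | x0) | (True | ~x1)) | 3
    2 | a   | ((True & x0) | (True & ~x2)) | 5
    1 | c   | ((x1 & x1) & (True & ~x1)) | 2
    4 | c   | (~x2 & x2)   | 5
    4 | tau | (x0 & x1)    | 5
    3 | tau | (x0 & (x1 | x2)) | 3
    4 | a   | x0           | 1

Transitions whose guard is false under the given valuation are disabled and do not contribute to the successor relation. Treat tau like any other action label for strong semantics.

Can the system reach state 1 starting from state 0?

Answer: UNREACHABLE

Working:
Guard filter leaves 2 enabled edge(s).
Layer 0: {0}
Layer 1: {3}  cumulative {0,3}
R = {0,3}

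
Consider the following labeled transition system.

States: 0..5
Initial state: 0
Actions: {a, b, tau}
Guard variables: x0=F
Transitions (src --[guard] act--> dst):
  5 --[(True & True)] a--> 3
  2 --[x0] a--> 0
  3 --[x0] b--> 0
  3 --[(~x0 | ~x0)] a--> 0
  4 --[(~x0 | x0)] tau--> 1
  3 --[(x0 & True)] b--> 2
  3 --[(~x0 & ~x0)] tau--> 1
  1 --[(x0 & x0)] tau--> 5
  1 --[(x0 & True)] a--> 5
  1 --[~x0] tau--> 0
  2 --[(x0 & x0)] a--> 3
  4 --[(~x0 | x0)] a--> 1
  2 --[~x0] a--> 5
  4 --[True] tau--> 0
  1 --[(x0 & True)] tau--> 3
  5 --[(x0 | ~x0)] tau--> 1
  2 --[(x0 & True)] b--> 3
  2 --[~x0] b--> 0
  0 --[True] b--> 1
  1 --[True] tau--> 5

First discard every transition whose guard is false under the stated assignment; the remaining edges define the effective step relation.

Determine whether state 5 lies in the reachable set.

Answer: REACHABLE

Working:
After dropping false guards: 12 live edges.
L0 = {0}
L1 = {1}  total {0,1}
L2 = {5}  total {0,1,5}
L3 = {3}  total {0,1,3,5}
R = {0,1,3,5}
Path to 5: b·tau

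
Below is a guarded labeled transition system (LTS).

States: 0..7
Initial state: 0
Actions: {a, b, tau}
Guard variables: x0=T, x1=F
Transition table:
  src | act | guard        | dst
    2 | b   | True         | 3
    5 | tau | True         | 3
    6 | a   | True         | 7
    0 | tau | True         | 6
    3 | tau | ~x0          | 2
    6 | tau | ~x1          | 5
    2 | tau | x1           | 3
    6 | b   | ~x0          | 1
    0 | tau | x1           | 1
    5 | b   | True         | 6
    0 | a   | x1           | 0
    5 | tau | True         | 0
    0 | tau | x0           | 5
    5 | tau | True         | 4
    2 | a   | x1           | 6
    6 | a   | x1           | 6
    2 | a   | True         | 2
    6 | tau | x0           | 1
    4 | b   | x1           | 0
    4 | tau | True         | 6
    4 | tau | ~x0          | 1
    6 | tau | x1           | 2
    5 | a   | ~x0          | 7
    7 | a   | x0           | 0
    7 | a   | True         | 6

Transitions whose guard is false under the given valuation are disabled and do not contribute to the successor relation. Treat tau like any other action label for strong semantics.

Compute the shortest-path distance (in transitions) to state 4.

BFS to 4:
  L0 = {0}
  L1 = {5,6}
  L2 = {1,3,4,7}
depth(4)=2, e.g. tau·tau

Answer: 2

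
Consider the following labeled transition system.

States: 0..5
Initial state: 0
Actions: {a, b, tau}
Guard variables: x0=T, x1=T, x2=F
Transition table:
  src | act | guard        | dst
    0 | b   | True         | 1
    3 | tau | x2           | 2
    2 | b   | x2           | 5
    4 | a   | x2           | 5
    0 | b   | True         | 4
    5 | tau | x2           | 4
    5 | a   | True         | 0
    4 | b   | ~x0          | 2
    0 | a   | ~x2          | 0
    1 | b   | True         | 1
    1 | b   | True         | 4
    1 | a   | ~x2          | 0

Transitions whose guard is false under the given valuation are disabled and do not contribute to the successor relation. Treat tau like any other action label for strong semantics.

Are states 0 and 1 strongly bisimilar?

Refine partition for ~:
  round 0: {{0,1,2,3,4,5}}
  round 1: {{0,1},{2,3,4},{5}}
3 equivalence class(es) (converged in 2)
[0]={0,1}  [1]={0,1}

Answer: BISIMILAR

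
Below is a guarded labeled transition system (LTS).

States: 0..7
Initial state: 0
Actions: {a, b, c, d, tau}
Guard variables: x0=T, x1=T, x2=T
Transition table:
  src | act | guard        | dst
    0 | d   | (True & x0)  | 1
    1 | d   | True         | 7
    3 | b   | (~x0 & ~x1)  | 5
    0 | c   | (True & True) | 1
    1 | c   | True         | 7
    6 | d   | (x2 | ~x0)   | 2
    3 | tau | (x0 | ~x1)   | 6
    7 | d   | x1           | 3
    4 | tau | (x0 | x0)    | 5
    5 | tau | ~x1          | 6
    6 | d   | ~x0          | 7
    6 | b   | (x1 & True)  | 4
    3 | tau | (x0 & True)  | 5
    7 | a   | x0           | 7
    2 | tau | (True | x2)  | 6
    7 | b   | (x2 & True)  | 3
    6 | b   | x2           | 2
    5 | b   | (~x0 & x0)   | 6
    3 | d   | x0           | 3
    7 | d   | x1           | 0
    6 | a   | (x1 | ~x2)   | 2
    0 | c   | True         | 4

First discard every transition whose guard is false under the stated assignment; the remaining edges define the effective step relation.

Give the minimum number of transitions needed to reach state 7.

Answer: 2

Analysis:
BFS to 7:
  Layer 0: {0}
  Layer 1: {1,4}
  Layer 2: {5,7}
depth(7)=2, e.g. c·c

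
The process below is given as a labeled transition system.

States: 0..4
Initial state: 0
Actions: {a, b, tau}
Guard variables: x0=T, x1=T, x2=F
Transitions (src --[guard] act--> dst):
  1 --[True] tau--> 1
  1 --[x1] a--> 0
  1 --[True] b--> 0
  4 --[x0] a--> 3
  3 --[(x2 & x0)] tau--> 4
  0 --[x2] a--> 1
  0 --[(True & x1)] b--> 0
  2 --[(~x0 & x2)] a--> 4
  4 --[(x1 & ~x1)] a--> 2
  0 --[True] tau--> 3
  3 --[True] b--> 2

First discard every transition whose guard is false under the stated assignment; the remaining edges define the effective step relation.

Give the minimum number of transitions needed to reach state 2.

Answer: 2

Analysis:
BFS to 2:
  Layer 0: {0}
  Layer 1: {3}
  Layer 2: {2}
depth(2)=2, e.g. tau·b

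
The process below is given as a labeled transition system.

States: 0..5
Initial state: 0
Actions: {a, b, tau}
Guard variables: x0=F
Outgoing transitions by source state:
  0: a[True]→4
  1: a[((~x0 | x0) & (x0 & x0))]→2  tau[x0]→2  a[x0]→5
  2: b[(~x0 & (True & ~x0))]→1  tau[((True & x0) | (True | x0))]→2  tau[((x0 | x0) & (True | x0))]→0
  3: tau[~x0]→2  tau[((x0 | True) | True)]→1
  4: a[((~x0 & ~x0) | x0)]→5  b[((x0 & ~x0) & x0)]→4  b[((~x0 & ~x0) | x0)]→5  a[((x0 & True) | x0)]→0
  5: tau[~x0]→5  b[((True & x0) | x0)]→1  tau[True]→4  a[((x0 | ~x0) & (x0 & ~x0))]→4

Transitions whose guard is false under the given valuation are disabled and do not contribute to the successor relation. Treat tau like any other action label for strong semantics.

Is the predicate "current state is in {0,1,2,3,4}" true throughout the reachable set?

Answer: INVARIANT VIOLATED at state 5

Working:
Safe = {0,1,2,3,4}
R = {0,4,5}
  0: ok
  4: ok
  5: ✗ unsafe
witness against invariant: a·a → 5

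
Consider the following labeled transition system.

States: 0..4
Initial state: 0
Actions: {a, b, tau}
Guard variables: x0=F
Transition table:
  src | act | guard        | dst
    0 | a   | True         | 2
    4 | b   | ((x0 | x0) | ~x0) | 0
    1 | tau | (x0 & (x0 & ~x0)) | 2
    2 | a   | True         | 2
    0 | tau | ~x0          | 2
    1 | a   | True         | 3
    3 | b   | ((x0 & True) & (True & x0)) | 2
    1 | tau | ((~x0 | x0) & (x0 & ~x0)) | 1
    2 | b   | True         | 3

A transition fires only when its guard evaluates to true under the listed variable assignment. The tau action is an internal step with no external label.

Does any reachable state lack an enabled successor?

Answer: DEADLOCK at state 3

Analysis:
Reachable = {0,2,3}
  0: a→2  tau→2  [2 out]
  2: a→2  b→3  [2 out]
  3: ∅  [STUCK]
trace reaching 3: a·b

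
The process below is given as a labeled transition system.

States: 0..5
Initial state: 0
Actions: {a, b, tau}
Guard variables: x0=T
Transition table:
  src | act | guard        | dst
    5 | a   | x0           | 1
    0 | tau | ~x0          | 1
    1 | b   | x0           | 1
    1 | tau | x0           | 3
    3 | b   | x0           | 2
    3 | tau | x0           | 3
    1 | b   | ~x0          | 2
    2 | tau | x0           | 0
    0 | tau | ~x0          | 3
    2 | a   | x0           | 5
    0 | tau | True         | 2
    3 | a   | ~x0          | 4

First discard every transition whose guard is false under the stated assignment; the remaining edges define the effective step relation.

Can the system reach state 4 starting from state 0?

Answer: UNREACHABLE

Trace:
After dropping false guards: 8 live edges.
depth 0: {0}
depth 1: {2}  total {0,2}
depth 2: {5}  total {0,2,5}
depth 3: {1}  total {0,1,2,5}
depth 4: {3}  total {0,1,2,3,5}
R = {0,1,2,3,5}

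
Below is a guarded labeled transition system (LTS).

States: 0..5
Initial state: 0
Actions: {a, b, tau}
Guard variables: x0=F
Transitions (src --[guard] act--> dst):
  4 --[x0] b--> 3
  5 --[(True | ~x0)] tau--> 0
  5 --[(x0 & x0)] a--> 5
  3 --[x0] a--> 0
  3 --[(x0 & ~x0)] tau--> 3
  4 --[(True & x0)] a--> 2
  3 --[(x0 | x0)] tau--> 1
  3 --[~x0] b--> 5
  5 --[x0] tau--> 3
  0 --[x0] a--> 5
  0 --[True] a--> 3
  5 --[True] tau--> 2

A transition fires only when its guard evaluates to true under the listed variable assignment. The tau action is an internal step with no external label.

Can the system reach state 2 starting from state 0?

Answer: REACHABLE

Trace:
After dropping false guards: 4 live edges.
Layer 0: {0}
Layer 1: {3}  now seen {0,3}
Layer 2: {5}  now seen {0,3,5}
Layer 3: {2}  now seen {0,2,3,5}
Reach set: {0,2,3,5}
witness 2: a·b·tau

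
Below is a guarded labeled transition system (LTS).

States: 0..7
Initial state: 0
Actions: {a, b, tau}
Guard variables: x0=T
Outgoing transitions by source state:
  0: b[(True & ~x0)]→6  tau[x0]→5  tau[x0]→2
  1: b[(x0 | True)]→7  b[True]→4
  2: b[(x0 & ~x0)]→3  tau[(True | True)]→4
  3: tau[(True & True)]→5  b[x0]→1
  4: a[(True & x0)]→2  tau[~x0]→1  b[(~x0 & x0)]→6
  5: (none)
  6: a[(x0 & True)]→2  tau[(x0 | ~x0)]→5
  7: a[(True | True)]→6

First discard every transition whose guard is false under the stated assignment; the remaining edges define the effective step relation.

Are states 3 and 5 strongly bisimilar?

Compute ~ classes (split until stable):
  round 0: {{0,1,2,3,4,5,6,7}}
  round 1: {{0,2},{1},{3},{4,7},{5},{6}}
  round 2: {{0},{1},{2},{3},{4},{5},{6},{7}}
stable after 3 split(s): 8 block(s)
class of 3: {3}; class of 5: {5}

Answer: NOT BISIMILAR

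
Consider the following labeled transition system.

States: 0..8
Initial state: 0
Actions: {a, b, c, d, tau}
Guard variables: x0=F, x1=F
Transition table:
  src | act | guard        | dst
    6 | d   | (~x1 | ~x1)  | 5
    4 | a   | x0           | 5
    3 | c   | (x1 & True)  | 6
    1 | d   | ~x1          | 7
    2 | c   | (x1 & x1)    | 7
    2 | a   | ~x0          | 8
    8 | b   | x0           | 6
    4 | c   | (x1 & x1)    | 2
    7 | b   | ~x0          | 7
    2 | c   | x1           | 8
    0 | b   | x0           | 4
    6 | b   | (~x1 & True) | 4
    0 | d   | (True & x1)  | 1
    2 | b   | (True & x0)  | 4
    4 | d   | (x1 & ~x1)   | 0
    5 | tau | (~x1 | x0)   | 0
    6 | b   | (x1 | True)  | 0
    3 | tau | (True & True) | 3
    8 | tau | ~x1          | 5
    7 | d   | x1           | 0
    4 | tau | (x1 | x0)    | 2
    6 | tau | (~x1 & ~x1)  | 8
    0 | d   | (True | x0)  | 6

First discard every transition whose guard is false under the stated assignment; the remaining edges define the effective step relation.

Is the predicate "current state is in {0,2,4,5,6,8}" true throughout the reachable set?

Allowed set {0,2,4,5,6,8}
R = {0,4,5,6,8}
  0: ✓
  4: ✓
  5: ✓
  6: ✓
  8: ✓

Answer: INVARIANT HOLDS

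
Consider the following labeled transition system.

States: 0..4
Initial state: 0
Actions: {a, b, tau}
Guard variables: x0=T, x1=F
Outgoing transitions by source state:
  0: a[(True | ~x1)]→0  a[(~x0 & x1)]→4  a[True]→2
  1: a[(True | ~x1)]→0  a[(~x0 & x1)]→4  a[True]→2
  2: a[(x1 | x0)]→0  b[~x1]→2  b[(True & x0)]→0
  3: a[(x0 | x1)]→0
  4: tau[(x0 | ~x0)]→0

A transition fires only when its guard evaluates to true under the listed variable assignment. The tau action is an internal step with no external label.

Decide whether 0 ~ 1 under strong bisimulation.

Answer: BISIMILAR

Trace:
Compute ~ classes (split until stable):
  P[0] = {{0,1,2,3,4}}
  P[1] = {{0,1,3},{2},{4}}
  P[2] = {{0,1},{2},{3},{4}}
4 equivalence class(es) (converged in 3)
class of 0: {0,1}; class of 1: {0,1}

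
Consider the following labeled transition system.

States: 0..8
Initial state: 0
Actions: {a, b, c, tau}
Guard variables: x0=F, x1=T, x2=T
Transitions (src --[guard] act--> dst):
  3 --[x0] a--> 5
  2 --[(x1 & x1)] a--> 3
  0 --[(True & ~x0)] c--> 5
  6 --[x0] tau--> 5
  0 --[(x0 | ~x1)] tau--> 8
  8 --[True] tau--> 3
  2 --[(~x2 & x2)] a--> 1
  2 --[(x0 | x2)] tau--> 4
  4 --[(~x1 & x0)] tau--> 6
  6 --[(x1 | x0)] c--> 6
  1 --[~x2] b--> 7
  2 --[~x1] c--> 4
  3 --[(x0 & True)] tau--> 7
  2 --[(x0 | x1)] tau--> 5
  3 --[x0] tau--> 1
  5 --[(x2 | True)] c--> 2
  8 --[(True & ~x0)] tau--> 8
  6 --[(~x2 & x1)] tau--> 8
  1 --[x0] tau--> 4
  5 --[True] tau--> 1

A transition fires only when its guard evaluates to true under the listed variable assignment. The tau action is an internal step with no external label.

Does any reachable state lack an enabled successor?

Answer: DEADLOCK at state 1

Trace:
R = {0,1,2,3,4,5}
  0: c→5  [deg 1]
  1: ∅  [no exit]
  2: a→3  tau→4  tau→5  [deg 3]
  3: ∅  [no exit]
  4: ∅  [no exit]
  5: c→2  tau→1  [deg 2]
Path to 1: c·tau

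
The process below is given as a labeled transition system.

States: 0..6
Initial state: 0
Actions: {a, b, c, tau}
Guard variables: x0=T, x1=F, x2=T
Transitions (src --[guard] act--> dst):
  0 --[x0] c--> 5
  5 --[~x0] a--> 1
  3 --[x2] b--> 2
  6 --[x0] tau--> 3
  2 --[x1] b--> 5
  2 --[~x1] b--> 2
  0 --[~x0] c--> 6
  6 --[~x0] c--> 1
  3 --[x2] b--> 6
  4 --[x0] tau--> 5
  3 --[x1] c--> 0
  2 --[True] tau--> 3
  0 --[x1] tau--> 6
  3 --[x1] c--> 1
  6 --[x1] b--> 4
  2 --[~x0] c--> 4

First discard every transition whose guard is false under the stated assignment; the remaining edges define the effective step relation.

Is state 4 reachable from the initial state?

Answer: UNREACHABLE

Trace:
7 transition(s) survive guard evaluation.
Layer 0: {0}
Layer 1: {5}  now seen {0,5}
Reach set: {0,5}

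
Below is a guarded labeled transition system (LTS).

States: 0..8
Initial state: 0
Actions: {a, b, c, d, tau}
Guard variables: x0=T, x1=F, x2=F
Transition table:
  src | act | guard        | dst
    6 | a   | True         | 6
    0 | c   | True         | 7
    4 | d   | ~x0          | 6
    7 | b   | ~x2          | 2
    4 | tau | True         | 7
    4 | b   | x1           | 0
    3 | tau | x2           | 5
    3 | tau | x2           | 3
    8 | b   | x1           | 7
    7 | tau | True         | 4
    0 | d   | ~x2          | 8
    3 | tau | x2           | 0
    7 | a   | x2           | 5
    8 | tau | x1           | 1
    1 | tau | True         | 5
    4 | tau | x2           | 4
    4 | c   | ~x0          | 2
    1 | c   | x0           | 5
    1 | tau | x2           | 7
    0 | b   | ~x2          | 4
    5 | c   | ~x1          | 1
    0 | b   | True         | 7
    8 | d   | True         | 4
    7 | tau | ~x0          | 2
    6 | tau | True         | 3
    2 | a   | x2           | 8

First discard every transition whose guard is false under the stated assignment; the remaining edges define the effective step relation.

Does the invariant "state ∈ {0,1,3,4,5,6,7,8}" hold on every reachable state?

Answer: INVARIANT VIOLATED at state 2

Working:
Inv-set: {0,1,3,4,5,6,7,8}
Reachable = {0,2,4,7,8}
  0: ✓
  2: VIOLATES
  4: ✓
  7: ✓
  8: ✓
counterexample path to 2: c·b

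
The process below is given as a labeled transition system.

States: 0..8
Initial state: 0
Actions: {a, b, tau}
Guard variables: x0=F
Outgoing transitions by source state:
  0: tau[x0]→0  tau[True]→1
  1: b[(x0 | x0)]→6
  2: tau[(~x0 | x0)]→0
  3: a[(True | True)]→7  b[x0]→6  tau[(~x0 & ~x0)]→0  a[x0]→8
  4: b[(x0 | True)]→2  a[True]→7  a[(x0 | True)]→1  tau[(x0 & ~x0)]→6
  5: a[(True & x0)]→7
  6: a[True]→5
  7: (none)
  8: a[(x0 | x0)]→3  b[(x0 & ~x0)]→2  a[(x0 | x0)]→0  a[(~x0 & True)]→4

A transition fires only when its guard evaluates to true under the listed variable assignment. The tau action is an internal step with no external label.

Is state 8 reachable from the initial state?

9 transition(s) survive guard evaluation.
L0 = {0}
L1 = {1}  cumulative {0,1}
R = {0,1}

Answer: UNREACHABLE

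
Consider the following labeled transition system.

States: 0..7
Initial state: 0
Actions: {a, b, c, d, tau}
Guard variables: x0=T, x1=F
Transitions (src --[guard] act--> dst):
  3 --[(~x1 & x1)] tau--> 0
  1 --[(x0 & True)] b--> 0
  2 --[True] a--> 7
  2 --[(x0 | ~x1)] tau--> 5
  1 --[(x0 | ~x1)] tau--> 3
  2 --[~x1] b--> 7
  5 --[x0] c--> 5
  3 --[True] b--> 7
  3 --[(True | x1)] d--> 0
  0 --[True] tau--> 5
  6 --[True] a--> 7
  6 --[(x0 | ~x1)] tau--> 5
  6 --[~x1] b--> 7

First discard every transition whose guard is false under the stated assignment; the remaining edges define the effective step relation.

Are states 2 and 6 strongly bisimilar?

Answer: BISIMILAR

Trace:
Compute ~ classes (split until stable):
  round 0: {{0,1,2,3,4,5,6,7}}
  round 1: {{0},{1},{2,6},{3},{4,7},{5}}
stable after 2 split(s): 6 block(s)
class of 2: {2,6}; class of 6: {2,6}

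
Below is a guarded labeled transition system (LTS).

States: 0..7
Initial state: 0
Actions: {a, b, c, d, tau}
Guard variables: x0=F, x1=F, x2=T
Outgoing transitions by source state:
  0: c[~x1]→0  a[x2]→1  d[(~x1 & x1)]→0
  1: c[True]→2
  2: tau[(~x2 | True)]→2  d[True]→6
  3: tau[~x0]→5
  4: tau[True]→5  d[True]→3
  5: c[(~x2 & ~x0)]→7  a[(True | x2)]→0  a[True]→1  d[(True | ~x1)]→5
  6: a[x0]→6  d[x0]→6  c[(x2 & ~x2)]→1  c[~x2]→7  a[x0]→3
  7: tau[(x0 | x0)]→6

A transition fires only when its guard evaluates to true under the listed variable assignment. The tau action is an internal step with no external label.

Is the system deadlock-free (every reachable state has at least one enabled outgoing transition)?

Answer: DEADLOCK at state 6

Trace:
Reachable = {0,1,2,6}
  0: a→1  c→0  [deg 2]
  1: c→2  [deg 1]
  2: d→6  tau→2  [deg 2]
  6: ∅  [no exit]
trace reaching 6: a·c·d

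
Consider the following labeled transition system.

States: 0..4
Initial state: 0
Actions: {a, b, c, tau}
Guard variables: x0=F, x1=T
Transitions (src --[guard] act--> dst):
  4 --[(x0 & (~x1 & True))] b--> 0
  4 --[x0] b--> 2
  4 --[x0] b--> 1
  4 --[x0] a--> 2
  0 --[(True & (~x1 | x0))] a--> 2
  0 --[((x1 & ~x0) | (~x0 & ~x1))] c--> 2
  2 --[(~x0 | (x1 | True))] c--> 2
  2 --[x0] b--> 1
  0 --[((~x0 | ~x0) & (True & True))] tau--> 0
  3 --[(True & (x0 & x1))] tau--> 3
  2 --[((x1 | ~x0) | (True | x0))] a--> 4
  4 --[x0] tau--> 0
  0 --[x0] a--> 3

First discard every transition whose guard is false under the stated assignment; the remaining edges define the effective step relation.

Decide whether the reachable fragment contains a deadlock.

Answer: DEADLOCK at state 4

Working:
R = {0,2,4}
  0: c→2  tau→0  [2 out]
  2: a→4  c→2  [2 out]
  4: ∅  [STUCK]
Path to 4: c·a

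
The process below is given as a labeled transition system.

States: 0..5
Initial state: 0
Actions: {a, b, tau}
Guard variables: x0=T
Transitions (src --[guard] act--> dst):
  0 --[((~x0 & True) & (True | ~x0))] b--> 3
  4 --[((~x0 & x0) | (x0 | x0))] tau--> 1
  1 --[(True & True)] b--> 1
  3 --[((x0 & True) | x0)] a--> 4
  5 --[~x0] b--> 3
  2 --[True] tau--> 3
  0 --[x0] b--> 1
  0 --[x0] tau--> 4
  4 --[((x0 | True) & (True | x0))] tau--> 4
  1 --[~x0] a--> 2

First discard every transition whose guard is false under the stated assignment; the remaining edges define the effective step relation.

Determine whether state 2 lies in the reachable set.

7 transition(s) survive guard evaluation.
depth 0: {0}
depth 1: {1,4}  total {0,1,4}
Reach set: {0,1,4}

Answer: UNREACHABLE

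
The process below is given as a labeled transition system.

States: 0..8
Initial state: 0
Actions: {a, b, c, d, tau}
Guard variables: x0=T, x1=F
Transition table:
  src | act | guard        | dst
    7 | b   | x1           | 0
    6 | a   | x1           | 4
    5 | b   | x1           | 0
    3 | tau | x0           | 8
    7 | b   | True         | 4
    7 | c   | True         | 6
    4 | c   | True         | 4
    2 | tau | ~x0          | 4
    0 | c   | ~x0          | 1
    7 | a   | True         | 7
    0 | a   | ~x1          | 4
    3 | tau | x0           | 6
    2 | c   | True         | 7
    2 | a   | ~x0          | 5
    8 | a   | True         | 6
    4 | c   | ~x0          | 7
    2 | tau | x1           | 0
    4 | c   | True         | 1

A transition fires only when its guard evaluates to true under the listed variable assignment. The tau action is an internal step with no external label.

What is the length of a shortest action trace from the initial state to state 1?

BFS to 1:
  L0 = {0}
  L1 = {4}
  L2 = {1}
1 enters at depth 2; path a·c

Answer: 2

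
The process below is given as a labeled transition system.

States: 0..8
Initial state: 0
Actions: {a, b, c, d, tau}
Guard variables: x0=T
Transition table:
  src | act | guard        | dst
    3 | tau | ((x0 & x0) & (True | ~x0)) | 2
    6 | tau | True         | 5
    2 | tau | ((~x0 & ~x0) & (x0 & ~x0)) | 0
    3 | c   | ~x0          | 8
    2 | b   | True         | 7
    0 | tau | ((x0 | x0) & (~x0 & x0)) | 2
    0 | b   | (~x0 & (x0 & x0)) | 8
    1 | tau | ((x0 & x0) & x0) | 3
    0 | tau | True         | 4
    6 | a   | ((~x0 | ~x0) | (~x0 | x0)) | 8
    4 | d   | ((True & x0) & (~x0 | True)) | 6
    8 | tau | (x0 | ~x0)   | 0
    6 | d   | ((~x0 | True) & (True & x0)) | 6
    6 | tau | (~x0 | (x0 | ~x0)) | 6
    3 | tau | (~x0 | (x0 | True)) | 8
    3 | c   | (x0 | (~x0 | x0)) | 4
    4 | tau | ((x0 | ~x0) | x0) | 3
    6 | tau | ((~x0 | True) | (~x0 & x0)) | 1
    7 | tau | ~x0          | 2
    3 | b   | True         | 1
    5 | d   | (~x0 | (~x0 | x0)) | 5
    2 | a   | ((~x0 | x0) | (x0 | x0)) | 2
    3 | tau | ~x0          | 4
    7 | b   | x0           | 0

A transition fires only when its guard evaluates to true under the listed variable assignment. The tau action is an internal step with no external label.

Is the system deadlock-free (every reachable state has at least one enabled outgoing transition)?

Reach set: {0,1,2,3,4,5,6,7,8}
  0: tau→4  [1 exit(s)]
  1: tau→3  [1 exit(s)]
  2: a→2  b→7  [2 exit(s)]
  3: b→1  c→4  tau→2  tau→8  [4 exit(s)]
  4: d→6  tau→3  [2 exit(s)]
  5: d→5  [1 exit(s)]
  6: a→8  d→6  tau→1  tau→5  tau→6  [5 exit(s)]
  7: b→0  [1 exit(s)]
  8: tau→0  [1 exit(s)]

Answer: DEADLOCK-FREE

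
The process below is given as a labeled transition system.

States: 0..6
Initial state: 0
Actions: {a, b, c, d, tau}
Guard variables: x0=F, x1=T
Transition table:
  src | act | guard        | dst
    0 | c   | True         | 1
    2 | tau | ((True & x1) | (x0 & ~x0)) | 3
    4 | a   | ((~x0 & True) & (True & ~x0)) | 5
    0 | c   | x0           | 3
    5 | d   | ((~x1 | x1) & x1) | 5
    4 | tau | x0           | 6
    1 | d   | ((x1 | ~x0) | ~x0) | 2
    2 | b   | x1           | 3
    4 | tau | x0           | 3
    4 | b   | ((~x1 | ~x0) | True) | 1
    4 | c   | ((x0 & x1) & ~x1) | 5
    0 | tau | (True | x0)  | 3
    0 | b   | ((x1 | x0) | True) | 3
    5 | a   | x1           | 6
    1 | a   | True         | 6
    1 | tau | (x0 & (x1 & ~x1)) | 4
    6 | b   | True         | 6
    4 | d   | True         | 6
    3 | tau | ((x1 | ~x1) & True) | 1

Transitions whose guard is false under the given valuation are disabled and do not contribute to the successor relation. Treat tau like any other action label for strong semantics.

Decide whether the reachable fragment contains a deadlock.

Reachable = {0,1,2,3,6}
  0: b→3  c→1  tau→3  [deg 3]
  1: a→6  d→2  [deg 2]
  2: b→3  tau→3  [deg 2]
  3: tau→1  [deg 1]
  6: b→6  [deg 1]

Answer: DEADLOCK-FREE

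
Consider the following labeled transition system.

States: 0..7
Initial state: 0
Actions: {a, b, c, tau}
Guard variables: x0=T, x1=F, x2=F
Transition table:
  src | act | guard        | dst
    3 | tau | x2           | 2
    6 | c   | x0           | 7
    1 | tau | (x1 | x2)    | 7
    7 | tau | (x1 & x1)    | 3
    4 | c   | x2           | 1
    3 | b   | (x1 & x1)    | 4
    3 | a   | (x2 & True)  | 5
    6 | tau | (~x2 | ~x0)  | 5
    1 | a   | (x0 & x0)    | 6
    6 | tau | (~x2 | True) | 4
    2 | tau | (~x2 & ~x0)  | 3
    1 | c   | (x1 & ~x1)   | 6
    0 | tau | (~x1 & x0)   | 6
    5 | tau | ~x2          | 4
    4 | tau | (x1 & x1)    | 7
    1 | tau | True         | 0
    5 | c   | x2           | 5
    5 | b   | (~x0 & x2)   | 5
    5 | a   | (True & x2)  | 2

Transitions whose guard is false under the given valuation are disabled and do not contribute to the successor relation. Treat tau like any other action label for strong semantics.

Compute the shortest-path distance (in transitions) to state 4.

Breadth-first toward 4:
  depth 0: {0}
  depth 1: {6}
  depth 2: {4,5,7}
first hit 4 at d=2 via tau·tau

Answer: 2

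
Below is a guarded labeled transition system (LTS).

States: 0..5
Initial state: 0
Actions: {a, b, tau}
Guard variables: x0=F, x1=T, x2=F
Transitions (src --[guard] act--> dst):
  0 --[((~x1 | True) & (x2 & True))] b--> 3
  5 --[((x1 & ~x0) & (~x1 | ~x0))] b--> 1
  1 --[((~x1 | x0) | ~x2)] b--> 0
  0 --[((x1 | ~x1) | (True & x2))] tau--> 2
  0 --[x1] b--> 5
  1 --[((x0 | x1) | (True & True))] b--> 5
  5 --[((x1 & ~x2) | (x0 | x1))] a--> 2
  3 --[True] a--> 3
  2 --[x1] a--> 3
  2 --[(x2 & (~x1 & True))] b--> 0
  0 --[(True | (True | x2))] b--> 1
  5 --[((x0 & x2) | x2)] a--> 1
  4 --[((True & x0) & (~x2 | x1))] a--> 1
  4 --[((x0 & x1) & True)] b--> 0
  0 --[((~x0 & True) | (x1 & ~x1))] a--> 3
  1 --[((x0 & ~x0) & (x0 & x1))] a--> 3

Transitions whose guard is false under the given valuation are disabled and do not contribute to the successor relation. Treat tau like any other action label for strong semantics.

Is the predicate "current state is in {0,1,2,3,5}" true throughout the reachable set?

Answer: INVARIANT HOLDS

Trace:
Safe = {0,1,2,3,5}
Reachable = {0,1,2,3,5}
  0: safe
  1: safe
  2: safe
  3: safe
  5: safe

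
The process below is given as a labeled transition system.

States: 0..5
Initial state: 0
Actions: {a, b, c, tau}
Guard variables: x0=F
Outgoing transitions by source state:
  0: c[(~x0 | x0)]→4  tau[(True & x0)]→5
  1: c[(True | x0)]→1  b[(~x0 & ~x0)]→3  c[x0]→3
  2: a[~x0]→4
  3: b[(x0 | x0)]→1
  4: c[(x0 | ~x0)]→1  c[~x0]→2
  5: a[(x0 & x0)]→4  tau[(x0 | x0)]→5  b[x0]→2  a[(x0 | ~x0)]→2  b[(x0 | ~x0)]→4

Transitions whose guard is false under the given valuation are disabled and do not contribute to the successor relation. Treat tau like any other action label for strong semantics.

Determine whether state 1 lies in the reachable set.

Answer: REACHABLE

Working:
8 transition(s) survive guard evaluation.
L0 = {0}
L1 = {4}  total {0,4}
L2 = {1,2}  total {0,1,2,4}
L3 = {3}  total {0,1,2,3,4}
Reachable = {0,1,2,3,4}
trace reaching 1: c·c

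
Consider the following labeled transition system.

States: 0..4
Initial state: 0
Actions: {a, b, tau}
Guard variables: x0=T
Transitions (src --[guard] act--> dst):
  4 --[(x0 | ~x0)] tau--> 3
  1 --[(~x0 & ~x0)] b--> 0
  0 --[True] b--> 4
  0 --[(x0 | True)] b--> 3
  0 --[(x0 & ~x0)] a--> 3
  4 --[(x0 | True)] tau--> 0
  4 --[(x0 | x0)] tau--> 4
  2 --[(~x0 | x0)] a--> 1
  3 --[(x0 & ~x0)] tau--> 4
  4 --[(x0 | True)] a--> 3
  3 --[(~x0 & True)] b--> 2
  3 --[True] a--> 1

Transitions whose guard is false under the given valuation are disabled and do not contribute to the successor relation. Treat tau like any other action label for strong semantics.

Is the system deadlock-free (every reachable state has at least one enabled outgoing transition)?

R = {0,1,3,4}
  0: b→3  b→4  [2 out]
  1: ∅  [no exit]
  3: a→1  [1 out]
  4: a→3  tau→0  tau→3  tau→4  [4 out]
Path to 1: b·a

Answer: DEADLOCK at state 1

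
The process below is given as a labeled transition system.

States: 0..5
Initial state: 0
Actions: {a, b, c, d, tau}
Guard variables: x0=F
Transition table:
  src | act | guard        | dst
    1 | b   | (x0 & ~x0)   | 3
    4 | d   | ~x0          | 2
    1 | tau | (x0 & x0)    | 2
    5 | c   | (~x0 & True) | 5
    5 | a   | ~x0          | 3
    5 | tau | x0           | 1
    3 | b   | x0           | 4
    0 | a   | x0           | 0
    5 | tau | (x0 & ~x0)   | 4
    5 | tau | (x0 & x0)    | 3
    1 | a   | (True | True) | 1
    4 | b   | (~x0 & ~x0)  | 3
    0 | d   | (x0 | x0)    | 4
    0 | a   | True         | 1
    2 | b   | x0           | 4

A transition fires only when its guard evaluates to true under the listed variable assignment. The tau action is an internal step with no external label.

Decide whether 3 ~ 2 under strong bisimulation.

Compute ~ classes (split until stable):
  π0 = {{0,1,2,3,4,5}}
  π1 = {{0,1},{2,3},{4},{5}}
4 equivalence class(es) (converged in 2)
3∈{2,3}, 2∈{2,3}

Answer: BISIMILAR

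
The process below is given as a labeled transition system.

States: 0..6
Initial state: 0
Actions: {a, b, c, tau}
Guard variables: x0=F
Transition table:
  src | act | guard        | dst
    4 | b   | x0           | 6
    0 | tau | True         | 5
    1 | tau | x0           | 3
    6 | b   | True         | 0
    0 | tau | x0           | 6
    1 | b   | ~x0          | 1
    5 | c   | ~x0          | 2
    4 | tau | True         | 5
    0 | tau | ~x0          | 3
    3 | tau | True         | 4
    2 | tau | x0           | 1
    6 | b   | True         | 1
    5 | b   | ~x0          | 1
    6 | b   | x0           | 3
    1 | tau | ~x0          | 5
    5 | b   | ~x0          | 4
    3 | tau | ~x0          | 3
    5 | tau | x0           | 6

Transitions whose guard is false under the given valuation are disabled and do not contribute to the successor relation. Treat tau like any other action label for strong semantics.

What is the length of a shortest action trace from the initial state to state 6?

Breadth-first toward 6:
  Layer 0: {0}
  Layer 1: {3,5}
  Layer 2: {1,2,4}
6 never appears.

Answer: UNREACHABLE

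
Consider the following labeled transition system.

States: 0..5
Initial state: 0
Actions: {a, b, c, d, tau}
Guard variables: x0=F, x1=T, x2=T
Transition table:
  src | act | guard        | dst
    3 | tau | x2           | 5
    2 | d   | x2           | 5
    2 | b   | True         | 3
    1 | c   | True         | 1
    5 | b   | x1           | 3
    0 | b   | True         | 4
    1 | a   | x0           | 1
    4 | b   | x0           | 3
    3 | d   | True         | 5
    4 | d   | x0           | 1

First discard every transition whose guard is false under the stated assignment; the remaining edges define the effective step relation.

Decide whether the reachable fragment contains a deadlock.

Answer: DEADLOCK at state 4

Working:
R = {0,4}
  0: b→4  [deg 1]
  4: ∅  [deadlock]
trace reaching 4: b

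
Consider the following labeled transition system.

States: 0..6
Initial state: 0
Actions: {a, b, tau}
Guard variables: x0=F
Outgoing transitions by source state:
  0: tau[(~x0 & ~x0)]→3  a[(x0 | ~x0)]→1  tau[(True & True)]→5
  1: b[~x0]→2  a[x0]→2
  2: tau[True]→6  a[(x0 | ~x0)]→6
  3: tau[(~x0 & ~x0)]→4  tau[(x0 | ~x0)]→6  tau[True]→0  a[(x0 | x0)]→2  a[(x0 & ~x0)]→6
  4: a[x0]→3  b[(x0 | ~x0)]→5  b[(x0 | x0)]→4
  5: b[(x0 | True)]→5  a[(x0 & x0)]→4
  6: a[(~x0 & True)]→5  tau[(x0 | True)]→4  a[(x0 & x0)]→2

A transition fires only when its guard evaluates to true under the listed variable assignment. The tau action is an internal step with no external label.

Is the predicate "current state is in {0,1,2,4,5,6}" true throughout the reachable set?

Answer: INVARIANT VIOLATED at state 3

Analysis:
Inv-set: {0,1,2,4,5,6}
R = {0,1,2,3,4,5,6}
  0: ok
  1: ok
  2: ok
  3: outside
  4: ok
  5: ok
  6: ok
reach 3 via tau — violates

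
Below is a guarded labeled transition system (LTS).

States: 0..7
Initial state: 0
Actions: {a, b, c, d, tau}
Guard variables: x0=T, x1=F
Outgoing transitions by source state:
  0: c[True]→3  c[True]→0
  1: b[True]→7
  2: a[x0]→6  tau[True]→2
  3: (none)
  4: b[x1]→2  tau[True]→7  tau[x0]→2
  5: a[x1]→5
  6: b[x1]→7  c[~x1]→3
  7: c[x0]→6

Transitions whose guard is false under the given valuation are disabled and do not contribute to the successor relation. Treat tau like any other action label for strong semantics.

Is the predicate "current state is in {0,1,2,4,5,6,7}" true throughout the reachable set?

Inv-set: {0,1,2,4,5,6,7}
Reachable = {0,3}
  0: ok
  3: ✗ unsafe
witness against invariant: c → 3

Answer: INVARIANT VIOLATED at state 3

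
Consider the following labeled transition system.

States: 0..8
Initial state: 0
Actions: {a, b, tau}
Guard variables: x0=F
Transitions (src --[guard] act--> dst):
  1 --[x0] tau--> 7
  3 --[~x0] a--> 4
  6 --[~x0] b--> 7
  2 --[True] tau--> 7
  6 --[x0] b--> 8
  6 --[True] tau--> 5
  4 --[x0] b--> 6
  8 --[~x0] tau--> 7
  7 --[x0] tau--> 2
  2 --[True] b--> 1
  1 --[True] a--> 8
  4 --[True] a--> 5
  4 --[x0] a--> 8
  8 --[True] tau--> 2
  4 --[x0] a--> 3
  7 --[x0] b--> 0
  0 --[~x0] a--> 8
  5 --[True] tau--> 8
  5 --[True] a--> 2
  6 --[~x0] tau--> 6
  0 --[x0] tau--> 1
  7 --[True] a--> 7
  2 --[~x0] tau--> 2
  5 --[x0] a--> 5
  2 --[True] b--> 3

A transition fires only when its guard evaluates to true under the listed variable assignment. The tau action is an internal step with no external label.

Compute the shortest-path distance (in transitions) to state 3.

Breadth-first toward 3:
  depth 0: {0}
  depth 1: {8}
  depth 2: {2,7}
  depth 3: {1,3}
depth(3)=3, e.g. a·tau·b

Answer: 3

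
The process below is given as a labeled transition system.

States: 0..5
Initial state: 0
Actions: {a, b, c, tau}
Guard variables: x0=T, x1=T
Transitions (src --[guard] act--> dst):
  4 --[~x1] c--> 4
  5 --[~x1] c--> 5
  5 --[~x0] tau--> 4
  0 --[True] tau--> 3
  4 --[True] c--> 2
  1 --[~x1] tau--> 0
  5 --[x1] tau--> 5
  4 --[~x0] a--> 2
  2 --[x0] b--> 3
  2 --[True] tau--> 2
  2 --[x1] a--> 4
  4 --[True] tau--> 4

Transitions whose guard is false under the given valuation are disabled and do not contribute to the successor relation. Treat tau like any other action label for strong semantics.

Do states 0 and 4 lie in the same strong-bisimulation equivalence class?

Answer: NOT BISIMILAR

Working:
Bisimulation quotient by refinement:
  π0 = {{0,1,2,3,4,5}}
  π1 = {{0,5},{1,3},{2},{4}}
  π2 = {{0},{1,3},{2},{4},{5}}
stable after 3 split(s): 5 block(s)
[0]={0}  [4]={4}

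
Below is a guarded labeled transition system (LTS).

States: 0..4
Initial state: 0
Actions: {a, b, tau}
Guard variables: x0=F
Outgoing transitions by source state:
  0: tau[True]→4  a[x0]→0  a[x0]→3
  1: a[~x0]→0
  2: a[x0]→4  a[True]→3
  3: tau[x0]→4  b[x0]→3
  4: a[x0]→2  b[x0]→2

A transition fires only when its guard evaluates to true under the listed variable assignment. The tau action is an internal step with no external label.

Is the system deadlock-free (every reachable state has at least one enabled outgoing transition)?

Answer: DEADLOCK at state 4

Trace:
R = {0,4}
  0: tau→4  [1 exit(s)]
  4: ∅  [deadlock]
Path to 4: tau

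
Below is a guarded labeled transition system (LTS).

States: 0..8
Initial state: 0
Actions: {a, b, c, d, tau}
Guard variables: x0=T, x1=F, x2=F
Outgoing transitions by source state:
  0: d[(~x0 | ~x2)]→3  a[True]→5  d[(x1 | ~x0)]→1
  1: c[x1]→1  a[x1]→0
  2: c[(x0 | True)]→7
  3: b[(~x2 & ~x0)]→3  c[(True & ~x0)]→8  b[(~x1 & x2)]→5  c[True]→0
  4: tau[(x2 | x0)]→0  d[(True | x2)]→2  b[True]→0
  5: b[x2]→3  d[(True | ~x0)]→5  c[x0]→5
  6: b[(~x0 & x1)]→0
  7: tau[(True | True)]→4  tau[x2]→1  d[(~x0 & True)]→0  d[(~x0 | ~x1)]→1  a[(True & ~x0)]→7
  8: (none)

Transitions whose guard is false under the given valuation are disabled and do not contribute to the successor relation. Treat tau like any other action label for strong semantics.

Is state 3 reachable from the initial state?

Answer: REACHABLE

Working:
After dropping false guards: 11 live edges.
Layer 0: {0}
Layer 1: {3,5}  total {0,3,5}
Reach set: {0,3,5}
trace reaching 3: d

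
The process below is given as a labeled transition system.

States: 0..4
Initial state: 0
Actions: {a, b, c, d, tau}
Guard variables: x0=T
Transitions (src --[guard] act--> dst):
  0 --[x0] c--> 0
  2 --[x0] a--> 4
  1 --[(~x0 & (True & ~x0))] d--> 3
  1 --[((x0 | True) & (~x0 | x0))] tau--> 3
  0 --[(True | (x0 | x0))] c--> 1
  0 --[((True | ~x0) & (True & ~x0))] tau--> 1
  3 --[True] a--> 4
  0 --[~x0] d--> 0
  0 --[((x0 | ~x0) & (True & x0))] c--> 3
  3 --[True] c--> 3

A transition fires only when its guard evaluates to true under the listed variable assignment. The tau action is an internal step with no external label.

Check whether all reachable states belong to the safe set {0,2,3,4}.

Safe = {0,2,3,4}
R = {0,1,3,4}
  0: safe
  1: outside
  3: safe
  4: safe
witness against invariant: c → 1

Answer: INVARIANT VIOLATED at state 1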